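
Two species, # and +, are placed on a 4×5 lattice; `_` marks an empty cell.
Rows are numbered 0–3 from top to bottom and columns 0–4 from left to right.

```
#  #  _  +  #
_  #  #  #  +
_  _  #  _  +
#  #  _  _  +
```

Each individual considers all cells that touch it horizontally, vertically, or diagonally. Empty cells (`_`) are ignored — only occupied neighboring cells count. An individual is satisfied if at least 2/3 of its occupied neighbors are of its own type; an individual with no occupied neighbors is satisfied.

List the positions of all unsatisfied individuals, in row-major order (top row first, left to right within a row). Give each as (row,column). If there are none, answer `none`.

(0,3), (0,4), (1,3), (1,4)

Row 0: (0,0)# 2/2 ✓ · (0,1)# 3/3 ✓ · (0,3)+ 1/4 ✗ · (0,4)# 1/3 ✗
Row 1: (1,1)# 4/4 ✓ · (1,2)# 4/5 ✓ · (1,3)# 3/6 ✗ · (1,4)+ 2/4 ✗
Row 2: (2,2)# 4/4 ✓ · (2,4)+ 2/3 ✓
Row 3: (3,0)# 1/1 ✓ · (3,1)# 2/2 ✓ · (3,4)+ 1/1 ✓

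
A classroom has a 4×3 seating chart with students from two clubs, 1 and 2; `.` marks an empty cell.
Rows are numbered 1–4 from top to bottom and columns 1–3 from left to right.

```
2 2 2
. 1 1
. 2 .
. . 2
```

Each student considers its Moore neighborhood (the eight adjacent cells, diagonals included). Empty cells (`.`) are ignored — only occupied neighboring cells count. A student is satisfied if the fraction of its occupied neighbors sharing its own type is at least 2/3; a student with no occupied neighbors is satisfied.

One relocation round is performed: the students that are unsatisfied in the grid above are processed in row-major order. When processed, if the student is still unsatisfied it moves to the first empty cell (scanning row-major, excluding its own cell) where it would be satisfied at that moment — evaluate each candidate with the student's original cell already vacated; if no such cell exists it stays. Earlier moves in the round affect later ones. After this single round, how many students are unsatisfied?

Initially unsatisfied (in order): (1,1), (1,2), (1,3), (2,2), (2,3), (3,2).
  (1,1) → (2,1).
  (1,2) → (3,1).
  (1,3) → (4,1).
  (2,2) → (1,3).
  (2,3): no empty cell satisfies it; stays.
  (3,2): now satisfied by earlier moves; stays.
Resulting grid:
. . 1
2 . 1
2 2 .
2 . 2
Unsatisfied now: (2,3).

1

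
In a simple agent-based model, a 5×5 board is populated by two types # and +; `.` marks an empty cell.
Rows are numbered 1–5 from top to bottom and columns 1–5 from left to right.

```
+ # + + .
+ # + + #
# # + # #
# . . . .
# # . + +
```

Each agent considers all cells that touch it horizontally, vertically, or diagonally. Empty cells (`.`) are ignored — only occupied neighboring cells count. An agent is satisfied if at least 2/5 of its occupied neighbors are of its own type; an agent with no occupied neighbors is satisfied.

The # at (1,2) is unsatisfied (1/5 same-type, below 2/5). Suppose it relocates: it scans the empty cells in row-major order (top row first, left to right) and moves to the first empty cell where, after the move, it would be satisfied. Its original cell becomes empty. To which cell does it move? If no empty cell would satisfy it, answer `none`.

Vacating (1,2). Empty cells in order:
  (1,5): 1/3 same-type → still unsatisfied.
  (4,2): 5/6 same-type → satisfied — stop here.

(4,2)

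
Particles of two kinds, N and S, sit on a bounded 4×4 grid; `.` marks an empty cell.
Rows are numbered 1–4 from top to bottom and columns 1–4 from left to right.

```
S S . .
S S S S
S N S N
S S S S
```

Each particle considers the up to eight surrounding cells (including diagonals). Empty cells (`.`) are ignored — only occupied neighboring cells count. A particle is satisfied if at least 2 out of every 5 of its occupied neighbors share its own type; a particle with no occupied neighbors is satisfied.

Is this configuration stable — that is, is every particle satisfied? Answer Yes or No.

Row 1: (1,1)S 3/3 ✓ · (1,2)S 4/4 ✓
Row 2: (2,1)S 4/5 ✓ · (2,2)S 6/7 ✓ · (2,3)S 4/6 ✓ · (2,4)S 2/3 ✓
Row 3: (3,1)S 4/5 ✓ · (3,2)N 0/8 ✗ · (3,3)S 6/8 ✓ · (3,4)N 0/5 ✗
Row 4: (4,1)S 2/3 ✓ · (4,2)S 4/5 ✓ · (4,3)S 3/5 ✓ · (4,4)S 2/3 ✓
For instance (3,2) has only 0/8 same-type neighbors, below 2/5.

No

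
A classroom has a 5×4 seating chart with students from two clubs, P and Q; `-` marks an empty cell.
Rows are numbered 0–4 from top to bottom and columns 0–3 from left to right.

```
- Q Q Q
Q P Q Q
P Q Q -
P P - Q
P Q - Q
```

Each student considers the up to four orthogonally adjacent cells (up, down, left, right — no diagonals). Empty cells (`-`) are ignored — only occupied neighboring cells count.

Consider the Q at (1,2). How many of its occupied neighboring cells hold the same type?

3

Occupied neighbors of (1,2): (0,2)=Q, (2,2)=Q, (1,1)=P, (1,3)=Q.
Same type (Q): 3 of 4.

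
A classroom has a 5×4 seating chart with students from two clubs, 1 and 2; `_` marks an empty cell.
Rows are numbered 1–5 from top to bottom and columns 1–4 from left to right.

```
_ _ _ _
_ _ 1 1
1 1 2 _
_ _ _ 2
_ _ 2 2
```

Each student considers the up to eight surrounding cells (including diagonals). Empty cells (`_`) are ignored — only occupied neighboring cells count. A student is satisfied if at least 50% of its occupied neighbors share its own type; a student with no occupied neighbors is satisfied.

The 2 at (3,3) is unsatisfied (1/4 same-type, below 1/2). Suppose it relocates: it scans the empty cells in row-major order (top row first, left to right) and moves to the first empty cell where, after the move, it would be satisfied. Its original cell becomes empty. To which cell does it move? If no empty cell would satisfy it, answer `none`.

(1,1)

Vacating (3,3). Empty cells in order:
  (1,1): 0/0 same-type → satisfied — stop here.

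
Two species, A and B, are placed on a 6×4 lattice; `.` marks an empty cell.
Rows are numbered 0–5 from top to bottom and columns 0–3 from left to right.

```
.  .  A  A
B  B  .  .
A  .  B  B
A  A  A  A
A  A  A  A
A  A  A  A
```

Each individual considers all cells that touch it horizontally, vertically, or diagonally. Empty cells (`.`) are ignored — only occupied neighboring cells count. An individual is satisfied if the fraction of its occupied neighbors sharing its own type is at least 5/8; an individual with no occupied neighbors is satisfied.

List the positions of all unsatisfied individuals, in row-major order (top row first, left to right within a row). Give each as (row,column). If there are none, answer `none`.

Row 0: (0,2)A 1/2 unhappy · (0,3)A 1/1 ok
Row 1: (1,0)B 1/2 unhappy · (1,1)B 2/4 unhappy
Row 2: (2,0)A 2/4 unhappy · (2,2)B 2/5 unhappy · (2,3)B 1/3 unhappy
Row 3: (3,0)A 4/4 ok · (3,1)A 6/7 ok · (3,2)A 5/7 ok · (3,3)A 3/5 unhappy
Row 4: (4,0)A 5/5 ok · (4,1)A 8/8 ok · (4,2)A 8/8 ok · (4,3)A 5/5 ok
Row 5: (5,0)A 3/3 ok · (5,1)A 5/5 ok · (5,2)A 5/5 ok · (5,3)A 3/3 ok

(0,2), (1,0), (1,1), (2,0), (2,2), (2,3), (3,3)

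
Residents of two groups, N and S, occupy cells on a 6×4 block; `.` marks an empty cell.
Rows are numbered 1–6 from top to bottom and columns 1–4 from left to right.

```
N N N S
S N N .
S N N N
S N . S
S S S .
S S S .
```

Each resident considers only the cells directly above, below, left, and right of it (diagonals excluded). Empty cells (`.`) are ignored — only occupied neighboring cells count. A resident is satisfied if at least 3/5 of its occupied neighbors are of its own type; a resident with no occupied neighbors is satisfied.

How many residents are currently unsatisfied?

Row 1: (1,1)N 1/2 ✗ · (1,2)N 3/3 ✓ · (1,3)N 2/3 ✓ · (1,4)S 0/1 ✗
Row 2: (2,1)S 1/3 ✗ · (2,2)N 3/4 ✓ · (2,3)N 3/3 ✓
Row 3: (3,1)S 2/3 ✓ · (3,2)N 3/4 ✓ · (3,3)N 3/3 ✓ · (3,4)N 1/2 ✗
Row 4: (4,1)S 2/3 ✓ · (4,2)N 1/3 ✗ · (4,4)S 0/1 ✗
Row 5: (5,1)S 3/3 ✓ · (5,2)S 3/4 ✓ · (5,3)S 2/2 ✓
Row 6: (6,1)S 2/2 ✓ · (6,2)S 3/3 ✓ · (6,3)S 2/2 ✓
Unsatisfied: (1,1), (1,4), (2,1), (3,4), (4,2), (4,4) — 6 in total.

6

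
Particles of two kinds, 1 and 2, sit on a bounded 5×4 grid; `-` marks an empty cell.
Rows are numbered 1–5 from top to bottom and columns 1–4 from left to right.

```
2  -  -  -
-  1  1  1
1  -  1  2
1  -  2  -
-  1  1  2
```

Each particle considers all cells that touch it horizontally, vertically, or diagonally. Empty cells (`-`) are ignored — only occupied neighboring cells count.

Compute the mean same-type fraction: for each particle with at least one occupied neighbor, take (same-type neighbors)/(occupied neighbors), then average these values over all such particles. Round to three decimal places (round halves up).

0.576

Row 1: (1,1)2 0/1
Row 2: (2,2)1 3/4 · (2,3)1 3/4 · (2,4)1 2/3
Row 3: (3,1)1 2/2 · (3,3)1 3/5 · (3,4)2 1/4
Row 4: (4,1)1 2/2 · (4,3)2 2/5
Row 5: (5,2)1 2/3 · (5,3)1 1/3 · (5,4)2 1/2
Sum over 12 particles: 0/1 + 3/4 + 3/4 + 2/3 + 2/2 + 3/5 + 1/4 + 2/2 + 2/5 + 2/3 + 1/3 + 1/2 = 83/12; mean = 83/12 ÷ 12 = 83/144 = 0.576388… → 0.576.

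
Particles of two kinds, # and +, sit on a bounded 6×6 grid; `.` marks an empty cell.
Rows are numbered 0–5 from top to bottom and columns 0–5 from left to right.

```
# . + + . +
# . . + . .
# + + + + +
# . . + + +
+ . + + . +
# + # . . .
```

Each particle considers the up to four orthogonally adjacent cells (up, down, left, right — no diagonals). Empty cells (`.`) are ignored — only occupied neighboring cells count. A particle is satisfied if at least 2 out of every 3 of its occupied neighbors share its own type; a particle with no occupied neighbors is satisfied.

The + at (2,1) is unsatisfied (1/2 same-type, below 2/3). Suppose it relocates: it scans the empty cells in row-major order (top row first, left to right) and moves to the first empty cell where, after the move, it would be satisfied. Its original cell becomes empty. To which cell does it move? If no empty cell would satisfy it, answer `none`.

(0,4)

Vacating (2,1). Empty cells in order:
  (0,1): 1/2 same-type → still unsatisfied.
  (0,4): 2/2 same-type → satisfied — stop here.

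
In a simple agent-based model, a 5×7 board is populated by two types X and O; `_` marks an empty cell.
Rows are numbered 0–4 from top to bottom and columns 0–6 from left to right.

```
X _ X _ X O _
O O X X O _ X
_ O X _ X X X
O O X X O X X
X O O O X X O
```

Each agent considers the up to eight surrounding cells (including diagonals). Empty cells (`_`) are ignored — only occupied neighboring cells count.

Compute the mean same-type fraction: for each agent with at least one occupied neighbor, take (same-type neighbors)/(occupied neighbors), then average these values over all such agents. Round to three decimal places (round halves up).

0.511

Row 0: (0,0)X 0/2 · (0,2)X 2/3 · (0,4)X 1/3 · (0,5)O 1/3
Row 1: (1,0)O 2/3 · (1,1)O 2/6 · (1,2)X 3/5 · (1,3)X 5/6 · (1,4)O 1/5 · (1,6)X 2/3
Row 2: (2,1)O 4/7 · (2,2)X 4/7 · (2,4)X 4/6 · (2,5)X 5/7 · (2,6)X 4/4
Row 3: (3,0)O 3/4 · (3,1)O 4/7 · (3,2)X 2/7 · (3,3)X 4/7 · (3,4)O 1/7 · (3,5)X 6/8 · (3,6)X 4/5
Row 4: (4,0)X 0/3 · (4,1)O 3/5 · (4,2)O 3/5 · (4,3)O 2/5 · (4,4)X 3/5 · (4,5)X 3/5 · (4,6)O 0/3
Sum over 29 agents: 0/2 + 2/3 + 1/3 + 1/3 + 2/3 + 2/6 + 3/5 + 5/6 + 1/5 + 2/3 + 4/7 + 4/7 + 4/6 + 5/7 + 4/4 + 3/4 + 4/7 + 2/7 + 4/7 + 1/7 + 6/8 + 4/5 + 0/3 + 3/5 + 3/5 + 2/5 + 3/5 + 3/5 + 0/3 = 519/35; mean = 519/35 ÷ 29 = 519/1015 = 0.511330… → 0.511.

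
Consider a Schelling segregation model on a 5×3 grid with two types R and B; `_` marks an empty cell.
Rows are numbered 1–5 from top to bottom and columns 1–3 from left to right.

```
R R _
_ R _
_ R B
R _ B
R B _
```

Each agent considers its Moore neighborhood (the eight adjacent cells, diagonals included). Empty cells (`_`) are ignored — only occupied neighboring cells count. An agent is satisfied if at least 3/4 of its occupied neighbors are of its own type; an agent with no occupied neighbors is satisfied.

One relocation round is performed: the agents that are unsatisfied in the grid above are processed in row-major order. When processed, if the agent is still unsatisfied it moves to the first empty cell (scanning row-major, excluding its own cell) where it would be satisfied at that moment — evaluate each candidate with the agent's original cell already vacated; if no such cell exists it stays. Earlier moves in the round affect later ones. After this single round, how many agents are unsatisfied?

0

Initially unsatisfied (in order): (3,2), (3,3), (4,1), (4,3), (5,1), (5,2).
  (3,2) → (1,3).
  (3,3) → (5,3).
  (4,1) → (2,1).
  (4,3): now satisfied by earlier moves; stays.
  (5,1) → (2,3).
  (5,2): now satisfied by earlier moves; stays.
Resulting grid:
R R R
R R R
_ _ _
_ _ B
_ B B
All satisfied now.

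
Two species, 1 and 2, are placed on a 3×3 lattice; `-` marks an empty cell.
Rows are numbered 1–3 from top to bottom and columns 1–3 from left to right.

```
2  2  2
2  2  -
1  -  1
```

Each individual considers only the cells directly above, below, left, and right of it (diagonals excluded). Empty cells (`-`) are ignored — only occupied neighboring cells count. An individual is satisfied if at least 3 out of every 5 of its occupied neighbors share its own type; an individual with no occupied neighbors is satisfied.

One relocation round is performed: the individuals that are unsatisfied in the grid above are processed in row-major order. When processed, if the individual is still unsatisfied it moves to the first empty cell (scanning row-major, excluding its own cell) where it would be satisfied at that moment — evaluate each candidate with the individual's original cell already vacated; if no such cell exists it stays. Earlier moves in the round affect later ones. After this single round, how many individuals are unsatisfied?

Initially unsatisfied (in order): (3,1).
  (3,1): no empty cell satisfies it; stays.
Resulting grid:
2 2 2
2 2 -
1 - 1
Unsatisfied now: (3,1).

1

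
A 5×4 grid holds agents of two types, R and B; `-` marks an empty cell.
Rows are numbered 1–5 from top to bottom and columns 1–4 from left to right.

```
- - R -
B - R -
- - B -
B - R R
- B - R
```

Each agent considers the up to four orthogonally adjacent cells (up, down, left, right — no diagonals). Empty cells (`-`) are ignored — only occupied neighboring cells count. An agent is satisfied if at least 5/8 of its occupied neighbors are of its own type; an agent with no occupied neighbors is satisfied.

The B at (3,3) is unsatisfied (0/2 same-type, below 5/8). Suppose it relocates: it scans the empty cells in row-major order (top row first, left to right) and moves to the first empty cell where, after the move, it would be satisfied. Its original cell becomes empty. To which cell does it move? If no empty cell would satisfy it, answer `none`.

Vacating (3,3). Empty cells in order:
  (1,1): 1/1 same-type → satisfied — stop here.

(1,1)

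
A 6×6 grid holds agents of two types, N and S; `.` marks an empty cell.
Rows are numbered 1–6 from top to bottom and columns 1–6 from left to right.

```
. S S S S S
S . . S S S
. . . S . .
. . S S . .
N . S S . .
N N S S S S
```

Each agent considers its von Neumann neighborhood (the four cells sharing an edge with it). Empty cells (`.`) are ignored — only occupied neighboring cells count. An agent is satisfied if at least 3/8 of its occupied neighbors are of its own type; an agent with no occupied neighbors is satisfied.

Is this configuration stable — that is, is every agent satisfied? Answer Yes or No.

Yes

Row 1: (1,2)S 1/1 satisfied · (1,3)S 2/2 satisfied · (1,4)S 3/3 satisfied · (1,5)S 3/3 satisfied · (1,6)S 2/2 satisfied
Row 2: (2,1)S 0/0 satisfied · (2,4)S 3/3 satisfied · (2,5)S 3/3 satisfied · (2,6)S 2/2 satisfied
Row 3: (3,4)S 2/2 satisfied
Row 4: (4,3)S 2/2 satisfied · (4,4)S 3/3 satisfied
Row 5: (5,1)N 1/1 satisfied · (5,3)S 3/3 satisfied · (5,4)S 3/3 satisfied
Row 6: (6,1)N 2/2 satisfied · (6,2)N 1/2 satisfied · (6,3)S 2/3 satisfied · (6,4)S 3/3 satisfied · (6,5)S 2/2 satisfied · (6,6)S 1/1 satisfied
All meet the threshold, so the configuration is stable.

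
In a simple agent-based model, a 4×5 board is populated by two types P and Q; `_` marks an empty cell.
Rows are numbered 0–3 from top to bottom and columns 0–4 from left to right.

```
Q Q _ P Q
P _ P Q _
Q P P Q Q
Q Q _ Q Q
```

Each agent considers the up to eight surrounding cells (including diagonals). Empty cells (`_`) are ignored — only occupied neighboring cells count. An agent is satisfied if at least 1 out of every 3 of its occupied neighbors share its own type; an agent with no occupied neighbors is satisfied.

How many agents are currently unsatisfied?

Row 0: (0,0)Q 1/2 satisfied · (0,1)Q 1/3 satisfied · (0,3)P 1/3 satisfied · (0,4)Q 1/2 satisfied
Row 1: (1,0)P 1/4 not · (1,2)P 3/6 satisfied · (1,3)Q 3/6 satisfied
Row 2: (2,0)Q 2/4 satisfied · (2,1)P 3/6 satisfied · (2,2)P 2/6 satisfied · (2,3)Q 4/6 satisfied · (2,4)Q 4/4 satisfied
Row 3: (3,0)Q 2/3 satisfied · (3,1)Q 2/4 satisfied · (3,3)Q 3/4 satisfied · (3,4)Q 3/3 satisfied
Unsatisfied: (1,0) — 1 in total.

1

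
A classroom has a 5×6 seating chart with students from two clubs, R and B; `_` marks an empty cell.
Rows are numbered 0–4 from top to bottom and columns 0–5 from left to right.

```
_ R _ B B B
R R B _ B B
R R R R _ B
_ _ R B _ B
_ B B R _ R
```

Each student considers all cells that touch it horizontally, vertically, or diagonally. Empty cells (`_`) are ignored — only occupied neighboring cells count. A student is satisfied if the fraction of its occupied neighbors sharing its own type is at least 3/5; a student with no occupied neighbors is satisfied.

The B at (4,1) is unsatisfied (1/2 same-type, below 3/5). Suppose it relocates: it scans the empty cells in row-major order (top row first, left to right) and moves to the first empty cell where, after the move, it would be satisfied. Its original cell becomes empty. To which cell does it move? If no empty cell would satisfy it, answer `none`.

Vacating (4,1). Empty cells in order:
  (0,0): 0/3 same-type → still unsatisfied.
  (0,2): 2/4 same-type → still unsatisfied.
  (1,3): 4/6 same-type → satisfied — stop here.

(1,3)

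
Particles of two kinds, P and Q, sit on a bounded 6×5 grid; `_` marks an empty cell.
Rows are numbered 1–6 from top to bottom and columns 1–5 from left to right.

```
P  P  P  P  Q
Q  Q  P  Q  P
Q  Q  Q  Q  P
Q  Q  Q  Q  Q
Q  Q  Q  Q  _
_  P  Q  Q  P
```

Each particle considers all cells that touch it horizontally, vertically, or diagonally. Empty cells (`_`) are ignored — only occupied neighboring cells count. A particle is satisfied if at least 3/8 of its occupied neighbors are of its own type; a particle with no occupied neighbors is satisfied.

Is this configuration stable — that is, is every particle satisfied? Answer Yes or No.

No

(1,1)P 1/3 not
(1,2)P 3/5 satisfied
(1,3)P 3/5 satisfied
(1,4)P 3/5 satisfied
(1,5)Q 1/3 not
(2,1)Q 3/5 satisfied
(2,2)Q 4/8 satisfied
(2,3)P 3/8 satisfied
(2,4)Q 3/8 satisfied
(2,5)P 2/5 satisfied
(3,1)Q 5/5 satisfied
(3,2)Q 7/8 satisfied
(3,3)Q 7/8 satisfied
(3,4)Q 5/8 satisfied
(3,5)P 1/5 not
(4,1)Q 5/5 satisfied
(4,2)Q 8/8 satisfied
(4,3)Q 8/8 satisfied
(4,4)Q 6/7 satisfied
(4,5)Q 3/4 satisfied
(5,1)Q 3/4 satisfied
(5,2)Q 6/7 satisfied
(5,3)Q 7/8 satisfied
(5,4)Q 6/7 satisfied
(6,2)P 0/4 not
(6,3)Q 4/5 satisfied
(6,4)Q 3/4 satisfied
(6,5)P 0/2 not
For instance (1,1) has only 1/3 same-type neighbors, below 3/8.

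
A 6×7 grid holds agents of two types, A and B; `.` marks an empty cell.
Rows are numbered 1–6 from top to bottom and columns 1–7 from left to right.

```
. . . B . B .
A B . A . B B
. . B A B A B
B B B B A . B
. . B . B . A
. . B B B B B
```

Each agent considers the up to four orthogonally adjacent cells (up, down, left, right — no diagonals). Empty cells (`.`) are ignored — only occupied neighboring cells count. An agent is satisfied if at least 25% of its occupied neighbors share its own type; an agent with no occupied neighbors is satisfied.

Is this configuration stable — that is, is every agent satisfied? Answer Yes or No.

Row 1: (1,4)B 0/1 ✗ · (1,6)B 1/1 ✓
Row 2: (2,1)A 0/1 ✗ · (2,2)B 0/1 ✗ · (2,4)A 1/2 ✓ · (2,6)B 2/3 ✓ · (2,7)B 2/2 ✓
Row 3: (3,3)B 1/2 ✓ · (3,4)A 1/4 ✓ · (3,5)B 0/3 ✗ · (3,6)A 0/3 ✗ · (3,7)B 2/3 ✓
Row 4: (4,1)B 1/1 ✓ · (4,2)B 2/2 ✓ · (4,3)B 4/4 ✓ · (4,4)B 1/3 ✓ · (4,5)A 0/3 ✗ · (4,7)B 1/2 ✓
Row 5: (5,3)B 2/2 ✓ · (5,5)B 1/2 ✓ · (5,7)A 0/2 ✗
Row 6: (6,3)B 2/2 ✓ · (6,4)B 2/2 ✓ · (6,5)B 3/3 ✓ · (6,6)B 2/2 ✓ · (6,7)B 1/2 ✓
For instance (1,4) has only 0/1 same-type neighbors, below 1/4.

No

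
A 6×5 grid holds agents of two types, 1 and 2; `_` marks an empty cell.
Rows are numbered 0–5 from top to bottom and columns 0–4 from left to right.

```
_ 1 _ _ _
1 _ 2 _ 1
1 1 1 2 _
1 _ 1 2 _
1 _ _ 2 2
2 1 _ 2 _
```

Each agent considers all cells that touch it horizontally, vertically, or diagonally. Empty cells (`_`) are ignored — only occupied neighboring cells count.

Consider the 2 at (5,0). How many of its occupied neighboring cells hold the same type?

Occupied neighbors of (5,0): (4,0)=1, (5,1)=1.
Same type (2): 0 of 2.

0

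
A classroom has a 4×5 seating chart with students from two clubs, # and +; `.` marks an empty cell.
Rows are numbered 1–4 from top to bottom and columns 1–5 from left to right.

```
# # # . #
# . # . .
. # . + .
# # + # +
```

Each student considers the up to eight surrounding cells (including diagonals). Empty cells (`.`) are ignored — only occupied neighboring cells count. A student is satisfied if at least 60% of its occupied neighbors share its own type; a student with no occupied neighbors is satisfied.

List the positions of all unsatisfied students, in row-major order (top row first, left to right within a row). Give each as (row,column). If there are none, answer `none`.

(3,4), (4,3), (4,4), (4,5)

Row 1: (1,1)# 2/2 satisfied · (1,2)# 4/4 satisfied · (1,3)# 2/2 satisfied · (1,5)# 0/0 satisfied
Row 2: (2,1)# 3/3 satisfied · (2,3)# 3/4 satisfied
Row 3: (3,2)# 4/5 satisfied · (3,4)+ 2/4 not
Row 4: (4,1)# 2/2 satisfied · (4,2)# 2/3 satisfied · (4,3)+ 1/4 not · (4,4)# 0/3 not · (4,5)+ 1/2 not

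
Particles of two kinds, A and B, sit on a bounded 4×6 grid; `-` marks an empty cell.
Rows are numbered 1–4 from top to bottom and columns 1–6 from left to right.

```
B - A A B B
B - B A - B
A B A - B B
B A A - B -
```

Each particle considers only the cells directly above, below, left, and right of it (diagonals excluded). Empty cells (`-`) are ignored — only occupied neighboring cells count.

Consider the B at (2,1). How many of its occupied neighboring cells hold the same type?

1

Occupied neighbors of (2,1): (1,1)=B, (3,1)=A.
Same type (B): 1 of 2.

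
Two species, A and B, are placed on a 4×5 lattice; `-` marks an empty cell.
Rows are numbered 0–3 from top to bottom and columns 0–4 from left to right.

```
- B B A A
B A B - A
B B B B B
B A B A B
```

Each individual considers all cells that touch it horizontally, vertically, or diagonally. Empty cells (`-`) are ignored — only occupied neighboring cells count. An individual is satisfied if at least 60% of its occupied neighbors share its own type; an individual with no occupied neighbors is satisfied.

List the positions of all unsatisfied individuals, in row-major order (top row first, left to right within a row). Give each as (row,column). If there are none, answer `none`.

Row 0: (0,1)B 3/4 ok · (0,2)B 2/4 unhappy · (0,3)A 2/4 unhappy · (0,4)A 2/2 ok
Row 1: (1,0)B 3/4 ok · (1,1)A 0/7 unhappy · (1,2)B 5/7 ok · (1,4)A 2/4 unhappy
Row 2: (2,0)B 3/5 ok · (2,1)B 6/8 ok · (2,2)B 4/7 unhappy · (2,3)B 5/7 ok · (2,4)B 2/4 unhappy
Row 3: (3,0)B 2/3 ok · (3,1)A 0/5 unhappy · (3,2)B 3/5 ok · (3,3)A 0/5 unhappy · (3,4)B 2/3 ok

(0,2), (0,3), (1,1), (1,4), (2,2), (2,4), (3,1), (3,3)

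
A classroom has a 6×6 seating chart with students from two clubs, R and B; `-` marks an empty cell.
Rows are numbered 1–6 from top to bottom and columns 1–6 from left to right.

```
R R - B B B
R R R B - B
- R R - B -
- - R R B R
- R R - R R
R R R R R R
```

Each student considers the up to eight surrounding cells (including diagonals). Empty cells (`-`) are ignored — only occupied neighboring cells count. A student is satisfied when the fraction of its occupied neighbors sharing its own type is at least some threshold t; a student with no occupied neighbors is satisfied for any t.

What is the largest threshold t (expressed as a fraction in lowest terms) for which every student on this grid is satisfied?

Row 1: (1,1)R 3/3 · (1,2)R 4/4 · (1,4)B 2/3 · (1,5)B 4/4 · (1,6)B 2/2
Row 2: (2,1)R 4/4 · (2,2)R 6/6 · (2,3)R 4/6 · (2,4)B 3/5 · (2,6)B 3/3
Row 3: (3,2)R 5/5 · (3,3)R 5/6 · (3,5)B 3/5
Row 4: (4,3)R 5/5 · (4,4)R 4/6 · (4,5)B 1/5 · (4,6)R 2/4
Row 5: (5,2)R 5/5 · (5,3)R 6/6 · (5,5)R 6/7 · (5,6)R 4/5
Row 6: (6,1)R 2/2 · (6,2)R 4/4 · (6,3)R 4/4 · (6,4)R 4/4 · (6,5)R 4/4 · (6,6)R 3/3
The smallest same-type fraction is 1/5 at (4,5), which reduces to 1/5. Any threshold above that leaves this student unsatisfied.

1/5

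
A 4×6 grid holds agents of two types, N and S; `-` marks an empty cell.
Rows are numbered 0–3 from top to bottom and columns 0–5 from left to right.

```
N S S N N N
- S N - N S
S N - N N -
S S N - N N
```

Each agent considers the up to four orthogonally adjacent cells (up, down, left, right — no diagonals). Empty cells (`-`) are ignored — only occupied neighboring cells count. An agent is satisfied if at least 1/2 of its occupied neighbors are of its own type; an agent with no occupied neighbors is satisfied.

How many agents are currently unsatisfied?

Row 0: (0,0)N 0/1 ✗ · (0,1)S 2/3 ✓ · (0,2)S 1/3 ✗ · (0,3)N 1/2 ✓ · (0,4)N 3/3 ✓ · (0,5)N 1/2 ✓
Row 1: (1,1)S 1/3 ✗ · (1,2)N 0/2 ✗ · (1,4)N 2/3 ✓ · (1,5)S 0/2 ✗
Row 2: (2,0)S 1/2 ✓ · (2,1)N 0/3 ✗ · (2,3)N 1/1 ✓ · (2,4)N 3/3 ✓
Row 3: (3,0)S 2/2 ✓ · (3,1)S 1/3 ✗ · (3,2)N 0/1 ✗ · (3,4)N 2/2 ✓ · (3,5)N 1/1 ✓
Unsatisfied: (0,0), (0,2), (1,1), (1,2), (1,5), (2,1), (3,1), (3,2) — 8 in total.

8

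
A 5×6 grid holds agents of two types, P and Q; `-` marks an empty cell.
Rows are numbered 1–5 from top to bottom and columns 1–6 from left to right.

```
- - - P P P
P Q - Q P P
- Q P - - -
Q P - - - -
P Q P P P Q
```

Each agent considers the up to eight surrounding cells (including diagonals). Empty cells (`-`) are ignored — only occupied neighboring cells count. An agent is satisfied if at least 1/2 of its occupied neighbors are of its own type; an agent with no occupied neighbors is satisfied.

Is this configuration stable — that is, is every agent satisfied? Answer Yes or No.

No

(1,4)P 2/3 satisfied
(1,5)P 4/5 satisfied
(1,6)P 3/3 satisfied
(2,1)P 0/2 not
(2,2)Q 1/3 not
(2,4)Q 0/4 not
(2,5)P 4/5 satisfied
(2,6)P 3/3 satisfied
(3,2)Q 2/5 not
(3,3)P 1/4 not
(4,1)Q 2/4 satisfied
(4,2)P 3/6 satisfied
(5,1)P 1/3 not
(5,2)Q 1/4 not
(5,3)P 2/3 satisfied
(5,4)P 2/2 satisfied
(5,5)P 1/2 satisfied
(5,6)Q 0/1 not
For instance (2,1) has only 0/2 same-type neighbors, below 1/2.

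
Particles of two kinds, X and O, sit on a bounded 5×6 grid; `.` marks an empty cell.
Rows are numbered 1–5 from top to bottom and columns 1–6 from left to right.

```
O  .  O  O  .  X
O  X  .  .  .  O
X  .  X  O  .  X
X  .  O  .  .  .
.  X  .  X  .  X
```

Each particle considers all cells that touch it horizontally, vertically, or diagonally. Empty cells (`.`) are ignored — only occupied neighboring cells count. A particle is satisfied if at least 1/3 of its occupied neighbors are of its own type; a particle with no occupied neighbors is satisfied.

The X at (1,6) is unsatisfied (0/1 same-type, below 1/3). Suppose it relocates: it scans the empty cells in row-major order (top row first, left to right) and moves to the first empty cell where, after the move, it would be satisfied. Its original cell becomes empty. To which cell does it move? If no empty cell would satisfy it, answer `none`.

(2,3)

Vacating (1,6). Empty cells in order:
  (1,2): 1/4 same-type → still unsatisfied.
  (1,5): 0/2 same-type → still unsatisfied.
  (2,3): 2/5 same-type → satisfied — stop here.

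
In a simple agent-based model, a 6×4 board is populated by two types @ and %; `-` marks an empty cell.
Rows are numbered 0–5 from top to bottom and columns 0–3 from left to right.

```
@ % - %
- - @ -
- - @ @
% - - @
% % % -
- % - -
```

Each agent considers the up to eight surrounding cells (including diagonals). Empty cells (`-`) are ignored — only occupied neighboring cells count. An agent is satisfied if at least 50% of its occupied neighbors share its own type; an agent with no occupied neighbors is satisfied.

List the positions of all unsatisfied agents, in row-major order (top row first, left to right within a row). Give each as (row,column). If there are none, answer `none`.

(0,0), (0,1), (0,3)

Row 0: (0,0)@ 0/1 ✗ · (0,1)% 0/2 ✗ · (0,3)% 0/1 ✗
Row 1: (1,2)@ 2/4 ✓
Row 2: (2,2)@ 3/3 ✓ · (2,3)@ 3/3 ✓
Row 3: (3,0)% 2/2 ✓ · (3,3)@ 2/3 ✓
Row 4: (4,0)% 3/3 ✓ · (4,1)% 4/4 ✓ · (4,2)% 2/3 ✓
Row 5: (5,1)% 3/3 ✓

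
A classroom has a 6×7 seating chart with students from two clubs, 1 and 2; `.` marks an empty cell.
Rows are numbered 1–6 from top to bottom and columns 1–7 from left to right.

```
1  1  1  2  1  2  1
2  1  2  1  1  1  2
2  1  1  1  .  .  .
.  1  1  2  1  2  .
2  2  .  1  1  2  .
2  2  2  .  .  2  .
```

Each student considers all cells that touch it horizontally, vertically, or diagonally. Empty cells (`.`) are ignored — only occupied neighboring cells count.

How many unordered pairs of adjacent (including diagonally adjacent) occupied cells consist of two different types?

Scan each occupied cell's neighbors to the right and below (and the two forward diagonals) so each pair is counted once.
Row 1: 1(1,1)–1(1,2)= 1(1,1)–2(2,1)≠ 1(1,1)–1(2,2)= 1(1,2)–1(1,3)= 1(1,2)–1(2,2)= 1(1,2)–2(2,3)≠ 1(1,2)–2(2,1)≠ 1(1,3)–2(1,4)≠ 1(1,3)–2(2,3)≠ 1(1,3)–1(2,4)= 1(1,3)–1(2,2)= 2(1,4)–1(1,5)≠ 2(1,4)–1(2,4)≠ 2(1,4)–1(2,5)≠ 2(1,4)–2(2,3)= 1(1,5)–2(1,6)≠ 1(1,5)–1(2,5)= 1(1,5)–1(2,6)= 1(1,5)–1(2,4)= 2(1,6)–1(1,7)≠ 2(1,6)–1(2,6)≠ 2(1,6)–2(2,7)= 2(1,6)–1(2,5)≠ 1(1,7)–2(2,7)≠ 1(1,7)–1(2,6)=  → 13/25 unlike.
Row 2: 2(2,1)–1(2,2)≠ 2(2,1)–2(3,1)= 2(2,1)–1(3,2)≠ 1(2,2)–2(2,3)≠ 1(2,2)–1(3,2)= 1(2,2)–1(3,3)= 1(2,2)–2(3,1)≠ 2(2,3)–1(2,4)≠ 2(2,3)–1(3,3)≠ 2(2,3)–1(3,4)≠ 2(2,3)–1(3,2)≠ 1(2,4)–1(2,5)= 1(2,4)–1(3,4)= 1(2,4)–1(3,3)= 1(2,5)–1(2,6)= 1(2,5)–1(3,4)= 1(2,6)–2(2,7)≠  → 9/17 unlike.
Row 3: 2(3,1)–1(3,2)≠ 2(3,1)–1(4,2)≠ 1(3,2)–1(3,3)= 1(3,2)–1(4,2)= 1(3,2)–1(4,3)= 1(3,3)–1(3,4)= 1(3,3)–1(4,3)= 1(3,3)–2(4,4)≠ 1(3,3)–1(4,2)= 1(3,4)–2(4,4)≠ 1(3,4)–1(4,5)= 1(3,4)–1(4,3)=  → 4/12 unlike.
Row 4: 1(4,2)–1(4,3)= 1(4,2)–2(5,2)≠ 1(4,2)–2(5,1)≠ 1(4,3)–2(4,4)≠ 1(4,3)–1(5,4)= 1(4,3)–2(5,2)≠ 2(4,4)–1(4,5)≠ 2(4,4)–1(5,4)≠ 2(4,4)–1(5,5)≠ 1(4,5)–2(4,6)≠ 1(4,5)–1(5,5)= 1(4,5)–2(5,6)≠ 1(4,5)–1(5,4)= 2(4,6)–2(5,6)= 2(4,6)–1(5,5)≠  → 10/15 unlike.
Row 5: 2(5,1)–2(5,2)= 2(5,1)–2(6,1)= 2(5,1)–2(6,2)= 2(5,2)–2(6,2)= 2(5,2)–2(6,3)= 2(5,2)–2(6,1)= 1(5,4)–1(5,5)= 1(5,4)–2(6,3)≠ 1(5,5)–2(5,6)≠ 1(5,5)–2(6,6)≠ 2(5,6)–2(6,6)=  → 3/11 unlike.
Row 6: 2(6,1)–2(6,2)= 2(6,2)–2(6,3)=  → 0/2 unlike.
Total adjacent occupied pairs: 82; unlike-type pairs: 39.

39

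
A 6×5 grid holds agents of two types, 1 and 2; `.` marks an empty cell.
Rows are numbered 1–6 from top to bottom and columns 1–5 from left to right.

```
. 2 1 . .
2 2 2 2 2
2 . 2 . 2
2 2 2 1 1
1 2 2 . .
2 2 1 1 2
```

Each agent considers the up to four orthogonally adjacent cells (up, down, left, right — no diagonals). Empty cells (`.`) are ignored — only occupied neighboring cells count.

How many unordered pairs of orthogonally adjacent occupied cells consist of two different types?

Scan each occupied cell's neighbors to the right and below so each pair is counted once.
Row 1: 2(1,2)–1(1,3)≠ 2(1,2)–2(2,2)= 1(1,3)–2(2,3)≠  → 2/3 unlike.
Row 2: 2(2,1)–2(2,2)= 2(2,1)–2(3,1)= 2(2,2)–2(2,3)= 2(2,3)–2(2,4)= 2(2,3)–2(3,3)= 2(2,4)–2(2,5)= 2(2,5)–2(3,5)=  → 0/7 unlike.
Row 3: 2(3,1)–2(4,1)= 2(3,3)–2(4,3)= 2(3,5)–1(4,5)≠  → 1/3 unlike.
Row 4: 2(4,1)–2(4,2)= 2(4,1)–1(5,1)≠ 2(4,2)–2(4,3)= 2(4,2)–2(5,2)= 2(4,3)–1(4,4)≠ 2(4,3)–2(5,3)= 1(4,4)–1(4,5)=  → 2/7 unlike.
Row 5: 1(5,1)–2(5,2)≠ 1(5,1)–2(6,1)≠ 2(5,2)–2(5,3)= 2(5,2)–2(6,2)= 2(5,3)–1(6,3)≠  → 3/5 unlike.
Row 6: 2(6,1)–2(6,2)= 2(6,2)–1(6,3)≠ 1(6,3)–1(6,4)= 1(6,4)–2(6,5)≠  → 2/4 unlike.
Total adjacent occupied pairs: 29; unlike-type pairs: 10.

10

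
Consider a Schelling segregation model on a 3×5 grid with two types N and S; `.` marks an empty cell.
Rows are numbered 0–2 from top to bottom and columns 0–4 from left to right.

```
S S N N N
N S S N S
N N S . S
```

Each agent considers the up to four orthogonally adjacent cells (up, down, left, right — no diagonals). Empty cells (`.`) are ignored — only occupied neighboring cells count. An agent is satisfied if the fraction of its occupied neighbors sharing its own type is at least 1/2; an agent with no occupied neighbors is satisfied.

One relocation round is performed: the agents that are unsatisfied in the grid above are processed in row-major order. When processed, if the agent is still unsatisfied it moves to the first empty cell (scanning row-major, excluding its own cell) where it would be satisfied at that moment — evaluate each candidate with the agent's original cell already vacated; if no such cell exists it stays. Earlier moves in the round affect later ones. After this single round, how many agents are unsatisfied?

2

Initially unsatisfied (in order): (0,2), (1,0), (1,3), (1,4), (2,1).
  (0,2): no empty cell satisfies it; stays.
  (1,0): no empty cell satisfies it; stays.
  (1,3): no empty cell satisfies it; stays.
  (1,4) → (2,3).
  (2,1) → (1,4).
Resulting grid:
S S N N N
N S S N N
N . S S S
Unsatisfied now: (0,2), (1,0).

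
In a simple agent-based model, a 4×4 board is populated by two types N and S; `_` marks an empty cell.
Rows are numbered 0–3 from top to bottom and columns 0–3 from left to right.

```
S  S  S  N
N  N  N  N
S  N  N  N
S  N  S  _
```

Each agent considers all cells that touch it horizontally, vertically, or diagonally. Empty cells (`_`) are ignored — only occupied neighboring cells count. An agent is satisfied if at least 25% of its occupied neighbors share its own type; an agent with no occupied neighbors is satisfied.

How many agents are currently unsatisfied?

Row 0: (0,0)S 1/3 satisfied · (0,1)S 2/5 satisfied · (0,2)S 1/5 not · (0,3)N 2/3 satisfied
Row 1: (1,0)N 2/5 satisfied · (1,1)N 4/8 satisfied · (1,2)N 6/8 satisfied · (1,3)N 4/5 satisfied
Row 2: (2,0)S 1/5 not · (2,1)N 5/8 satisfied · (2,2)N 6/7 satisfied · (2,3)N 3/4 satisfied
Row 3: (3,0)S 1/3 satisfied · (3,1)N 2/5 satisfied · (3,2)S 0/4 not
Unsatisfied: (0,2), (2,0), (3,2) — 3 in total.

3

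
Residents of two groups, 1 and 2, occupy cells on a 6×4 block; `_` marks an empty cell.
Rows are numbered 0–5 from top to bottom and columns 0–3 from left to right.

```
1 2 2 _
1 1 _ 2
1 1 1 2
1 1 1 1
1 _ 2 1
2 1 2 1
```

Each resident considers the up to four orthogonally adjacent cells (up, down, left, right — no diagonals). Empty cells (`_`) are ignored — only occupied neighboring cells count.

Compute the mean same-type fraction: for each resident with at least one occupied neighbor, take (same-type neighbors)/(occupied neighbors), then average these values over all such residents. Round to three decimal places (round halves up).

0.631

Row 0: (0,0)1 1/2 · (0,1)2 1/3 · (0,2)2 1/1
Row 1: (1,0)1 3/3 · (1,1)1 2/3 · (1,3)2 1/1
Row 2: (2,0)1 3/3 · (2,1)1 4/4 · (2,2)1 2/3 · (2,3)2 1/3
Row 3: (3,0)1 3/3 · (3,1)1 3/3 · (3,2)1 3/4 · (3,3)1 2/3
Row 4: (4,0)1 1/2 · (4,2)2 1/3 · (4,3)1 2/3
Row 5: (5,0)2 0/2 · (5,1)1 0/2 · (5,2)2 1/3 · (5,3)1 1/2
Sum over 21 residents: 1/2 + 1/3 + 1/1 + 3/3 + 2/3 + 1/1 + 3/3 + 4/4 + 2/3 + 1/3 + 3/3 + 3/3 + 3/4 + 2/3 + 1/2 + 1/3 + 2/3 + 0/2 + 0/2 + 1/3 + 1/2 = 53/4; mean = 53/4 ÷ 21 = 53/84 = 0.630952… → 0.631.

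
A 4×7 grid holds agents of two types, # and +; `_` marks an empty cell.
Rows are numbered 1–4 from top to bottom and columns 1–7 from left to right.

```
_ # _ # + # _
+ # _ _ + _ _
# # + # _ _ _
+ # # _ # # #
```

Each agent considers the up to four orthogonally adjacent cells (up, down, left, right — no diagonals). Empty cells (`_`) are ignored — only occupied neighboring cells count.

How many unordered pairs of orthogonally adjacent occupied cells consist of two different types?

9

Scan each occupied cell's neighbors to the right and below so each pair is counted once.
From row 1: 2 unlike of 4 pairs (running 2/4).
From row 2: 2 unlike of 3 pairs (running 4/7).
From row 3: 4 unlike of 6 pairs (running 8/13).
From row 4: 1 unlike of 4 pairs (running 9/17).
Total adjacent occupied pairs: 17; unlike-type pairs: 9.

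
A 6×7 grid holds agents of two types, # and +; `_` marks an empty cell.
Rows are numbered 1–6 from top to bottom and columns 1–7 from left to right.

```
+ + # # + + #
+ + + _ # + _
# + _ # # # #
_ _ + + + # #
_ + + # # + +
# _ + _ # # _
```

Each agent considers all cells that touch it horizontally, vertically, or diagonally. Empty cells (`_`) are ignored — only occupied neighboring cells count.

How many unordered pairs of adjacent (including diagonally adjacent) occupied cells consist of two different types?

Scan each occupied cell's neighbors to the right and below (and the two forward diagonals) so each pair is counted once.
Row 1: +(1,1)–+(1,2)= +(1,1)–+(2,1)= +(1,1)–+(2,2)= +(1,2)–#(1,3)≠ +(1,2)–+(2,2)= +(1,2)–+(2,3)= +(1,2)–+(2,1)= #(1,3)–#(1,4)= #(1,3)–+(2,3)≠ #(1,3)–+(2,2)≠ #(1,4)–+(1,5)≠ #(1,4)–#(2,5)= #(1,4)–+(2,3)≠ +(1,5)–+(1,6)= +(1,5)–#(2,5)≠ +(1,5)–+(2,6)= +(1,6)–#(1,7)≠ +(1,6)–+(2,6)= +(1,6)–#(2,5)≠ #(1,7)–+(2,6)≠  → 9/20 unlike.
Row 2: +(2,1)–+(2,2)= +(2,1)–#(3,1)≠ +(2,1)–+(3,2)= +(2,2)–+(2,3)= +(2,2)–+(3,2)= +(2,2)–#(3,1)≠ +(2,3)–#(3,4)≠ +(2,3)–+(3,2)= #(2,5)–+(2,6)≠ #(2,5)–#(3,5)= #(2,5)–#(3,6)= #(2,5)–#(3,4)= +(2,6)–#(3,6)≠ +(2,6)–#(3,7)≠ +(2,6)–#(3,5)≠  → 7/15 unlike.
Row 3: #(3,1)–+(3,2)≠ +(3,2)–+(4,3)= #(3,4)–#(3,5)= #(3,4)–+(4,4)≠ #(3,4)–+(4,5)≠ #(3,4)–+(4,3)≠ #(3,5)–#(3,6)= #(3,5)–+(4,5)≠ #(3,5)–#(4,6)= #(3,5)–+(4,4)≠ #(3,6)–#(3,7)= #(3,6)–#(4,6)= #(3,6)–#(4,7)= #(3,6)–+(4,5)≠ #(3,7)–#(4,7)= #(3,7)–#(4,6)=  → 7/16 unlike.
Row 4: +(4,3)–+(4,4)= +(4,3)–+(5,3)= +(4,3)–#(5,4)≠ +(4,3)–+(5,2)= +(4,4)–+(4,5)= +(4,4)–#(5,4)≠ +(4,4)–#(5,5)≠ +(4,4)–+(5,3)= +(4,5)–#(4,6)≠ +(4,5)–#(5,5)≠ +(4,5)–+(5,6)= +(4,5)–#(5,4)≠ #(4,6)–#(4,7)= #(4,6)–+(5,6)≠ #(4,6)–+(5,7)≠ #(4,6)–#(5,5)= #(4,7)–+(5,7)≠ #(4,7)–+(5,6)≠  → 10/18 unlike.
Row 5: +(5,2)–+(5,3)= +(5,2)–+(6,3)= +(5,2)–#(6,1)≠ +(5,3)–#(5,4)≠ +(5,3)–+(6,3)= #(5,4)–#(5,5)= #(5,4)–#(6,5)= #(5,4)–+(6,3)≠ #(5,5)–+(5,6)≠ #(5,5)–#(6,5)= #(5,5)–#(6,6)= +(5,6)–+(5,7)= +(5,6)–#(6,6)≠ +(5,6)–#(6,5)≠ +(5,7)–#(6,6)≠  → 7/15 unlike.
Row 6: #(6,5)–#(6,6)=  → 0/1 unlike.
Total adjacent occupied pairs: 85; unlike-type pairs: 40.

40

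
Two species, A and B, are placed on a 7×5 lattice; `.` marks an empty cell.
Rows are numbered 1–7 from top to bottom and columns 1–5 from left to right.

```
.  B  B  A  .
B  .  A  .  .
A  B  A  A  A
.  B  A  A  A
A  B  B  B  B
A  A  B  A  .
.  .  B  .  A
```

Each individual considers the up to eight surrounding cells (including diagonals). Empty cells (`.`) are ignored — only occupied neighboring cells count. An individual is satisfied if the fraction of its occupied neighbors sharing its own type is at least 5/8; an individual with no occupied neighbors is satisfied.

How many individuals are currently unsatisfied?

16

(1,2)B 2/3 satisfied
(1,3)B 1/3 not
(1,4)A 1/2 not
(2,1)B 2/3 satisfied
(2,3)A 3/6 not
(3,1)A 0/3 not
(3,2)B 2/6 not
(3,3)A 4/6 satisfied
(3,4)A 6/6 satisfied
(3,5)A 3/3 satisfied
(4,2)B 3/7 not
(4,3)A 3/8 not
(4,4)A 5/8 satisfied
(4,5)A 3/5 not
(5,1)A 2/4 not
(5,2)B 3/7 not
(5,3)B 4/8 not
(5,4)B 3/7 not
(5,5)B 1/4 not
(6,1)A 2/3 satisfied
(6,2)A 2/6 not
(6,3)B 4/6 satisfied
(6,4)A 1/6 not
(7,3)B 1/3 not
(7,5)A 1/1 satisfied
Unsatisfied: (1,3), (1,4), (2,3), (3,1), (3,2), (4,2), (4,3), (4,5), (5,1), (5,2), (5,3), (5,4), (5,5), (6,2), (6,4), (7,3) — 16 in total.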